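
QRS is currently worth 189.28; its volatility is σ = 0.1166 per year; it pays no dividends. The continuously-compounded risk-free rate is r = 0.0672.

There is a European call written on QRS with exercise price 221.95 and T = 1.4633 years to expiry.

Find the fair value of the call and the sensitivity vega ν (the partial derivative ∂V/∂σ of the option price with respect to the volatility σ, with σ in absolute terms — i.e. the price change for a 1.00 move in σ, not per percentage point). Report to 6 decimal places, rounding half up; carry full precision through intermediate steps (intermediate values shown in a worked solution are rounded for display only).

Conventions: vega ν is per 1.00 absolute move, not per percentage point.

price = 6.039350
ν = 85.576420

σ√T = 0.1166·√1.4633 = 0.141047
d₁ = (ln(S/K) + (r+σ²/2)T) / (σ√T) = (ln(189.28/221.95) + (0.0672+0.1166²/2)·1.4633) / 0.141047 = (-0.159225 + 0.108281) / 0.141047 = -0.361182
d₂ = d₁ − σ√T = -0.361182 − 0.141047 = -0.502229
e^{−rT} = 0.906346
N(d₁) = 0.358982,  N(d₂) = 0.307753
Call price V = S·N(d₁) − K·e^{−rT}·N(d₂) = 67.948066 − 61.908716 = 6.039350
φ(d₁) = (1/√(2π))·e^{−d₁²/2} = 0.373751
ν = S·φ(d₁)·√T = 85.576420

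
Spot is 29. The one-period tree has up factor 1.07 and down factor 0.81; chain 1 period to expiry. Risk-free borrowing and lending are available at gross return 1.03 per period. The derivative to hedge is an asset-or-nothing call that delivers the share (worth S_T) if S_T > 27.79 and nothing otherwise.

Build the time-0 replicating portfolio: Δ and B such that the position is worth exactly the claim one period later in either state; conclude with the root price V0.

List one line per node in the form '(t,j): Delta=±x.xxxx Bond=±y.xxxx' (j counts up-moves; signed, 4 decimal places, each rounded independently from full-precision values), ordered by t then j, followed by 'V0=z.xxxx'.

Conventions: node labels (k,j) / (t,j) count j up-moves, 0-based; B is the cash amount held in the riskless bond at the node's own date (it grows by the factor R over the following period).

Arbitrage-free pricing uses the up-move probability p* = (R−d)/(u−d) = 0.8462, discounting each step at R = 1.03.
Terminal payoffs: V(1,0)=0.0000, V(1,1)=31.0300
  t=0,j=0: stock 29.0000 → up 31.0300 (V=31.0300), down 23.4900 (V=0.0000). Price 25.4914; hedge Δ=4.1154, bond B=-93.8547.
Verification: the root portfolio costs Δ(0,0)·S0 + B(0,0) = 25.4914, matching V0.

(0,0): Delta=4.1154 Bond=-93.8547
V0=25.4914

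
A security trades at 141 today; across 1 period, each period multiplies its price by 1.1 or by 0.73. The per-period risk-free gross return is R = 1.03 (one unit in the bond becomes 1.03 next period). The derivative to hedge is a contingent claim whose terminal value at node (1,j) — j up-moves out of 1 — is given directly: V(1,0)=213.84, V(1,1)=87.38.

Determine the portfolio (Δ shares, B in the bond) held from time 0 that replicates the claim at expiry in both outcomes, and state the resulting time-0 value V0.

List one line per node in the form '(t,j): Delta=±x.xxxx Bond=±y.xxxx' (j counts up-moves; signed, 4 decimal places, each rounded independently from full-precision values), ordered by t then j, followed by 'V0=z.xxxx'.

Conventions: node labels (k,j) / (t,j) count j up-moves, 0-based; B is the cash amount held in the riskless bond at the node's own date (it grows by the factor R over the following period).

No-arbitrage ⇒ martingale measure with p* = (R−d)/(u−d) = 0.8108.
Expiry values: V(1,0)=213.8400, V(1,1)=87.3800
  t=0,j=0: stock 141.0000 → up 155.1000 (V=87.3800), down 102.9300 (V=213.8400). Price 108.0630; hedge Δ=-2.4240, bond B=449.8468.
Check: Δ(0,0)·S0 + B(0,0) = 108.0630 = V0.

(0,0): Delta=-2.4240 Bond=449.8468
V0=108.0630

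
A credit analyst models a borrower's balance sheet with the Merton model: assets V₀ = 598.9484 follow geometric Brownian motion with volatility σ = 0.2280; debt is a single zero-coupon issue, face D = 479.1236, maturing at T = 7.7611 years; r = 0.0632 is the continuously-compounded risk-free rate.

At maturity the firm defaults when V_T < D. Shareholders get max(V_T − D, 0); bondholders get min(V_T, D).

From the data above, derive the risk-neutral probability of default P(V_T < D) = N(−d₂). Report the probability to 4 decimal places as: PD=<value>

PD=0.2101

Equity is a call on the firm's assets struck at D = 479.1236:
d₁ = [ln(V₀/D) + (r + σ²/2)T] / (σ√T)
   = [ln(598.9484/479.1236) + (0.0632 + 0.5·0.2280²)·7.7611] / (0.2280·√7.7611)
   = [0.223217 + 0.692228] / 0.635180 = 1.441238
d₂ = d₁ − σ√T = 1.441238 − 0.635180 = 0.806059
risk-neutral PD = N(−d₂) = N(-0.806059) = 0.210105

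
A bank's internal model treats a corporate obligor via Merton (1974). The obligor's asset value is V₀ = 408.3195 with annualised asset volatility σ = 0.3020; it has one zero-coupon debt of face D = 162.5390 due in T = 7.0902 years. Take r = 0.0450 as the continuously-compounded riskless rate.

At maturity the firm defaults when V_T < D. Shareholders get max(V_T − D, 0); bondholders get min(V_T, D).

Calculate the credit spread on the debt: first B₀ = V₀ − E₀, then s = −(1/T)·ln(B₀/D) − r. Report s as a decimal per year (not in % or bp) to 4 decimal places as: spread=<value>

Apply the equity-as-call identities (strike 162.5390, horizon 7.0902 years):
d₁ = [ln(V₀/D) + (r + σ²/2)T] / (σ√T)
   = [ln(408.3195/162.5390) + (0.0450 + 0.5·0.3020²)·7.0902] / (0.3020·√7.0902)
   = [0.921132 + 0.642386] / 0.804148 = 1.944316
d₂ = d₁ − σ√T = 1.944316 − 0.804148 = 1.140167
N(d₁) = 0.974071,  N(d₂) = 0.872892,  e^(−rT) = 0.726833
E₀ = V₀·N(d₁) − D·e^(−rT)·N(d₂)
   = 408.3195·0.974071 − 162.5390·0.726833·0.872892 = 294.610056
B₀ = V₀ − E₀ = 408.3195 − 294.610056 = 113.709444
spread = −(1/T)·ln(B₀/D) − r = −(1/7.0902)·ln(113.709444/162.5390) − 0.0450 = 0.00538948

spread=0.0054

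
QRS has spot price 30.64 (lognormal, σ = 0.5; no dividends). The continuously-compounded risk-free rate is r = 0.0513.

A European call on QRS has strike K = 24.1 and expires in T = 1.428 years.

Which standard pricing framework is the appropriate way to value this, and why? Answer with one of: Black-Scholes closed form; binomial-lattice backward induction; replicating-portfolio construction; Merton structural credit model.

Key observation: the instrument is a plain European call (strike 24.1) on a lognormal asset; the exact continuous-time formula applies directly.

framework: Black-Scholes closed form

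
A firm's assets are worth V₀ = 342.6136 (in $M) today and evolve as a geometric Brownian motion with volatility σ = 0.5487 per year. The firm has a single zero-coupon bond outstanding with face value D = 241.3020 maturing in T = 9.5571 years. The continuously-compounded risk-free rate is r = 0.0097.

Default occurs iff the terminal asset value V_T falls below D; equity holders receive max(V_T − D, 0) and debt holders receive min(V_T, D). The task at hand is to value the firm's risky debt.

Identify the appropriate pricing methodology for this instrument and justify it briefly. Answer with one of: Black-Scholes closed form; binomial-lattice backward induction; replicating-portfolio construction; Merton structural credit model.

Key observation: the question is about default risk generated by asset-value dynamics against a debt face of 241.3020 — the structural framework prices exactly that.

framework: Merton structural credit model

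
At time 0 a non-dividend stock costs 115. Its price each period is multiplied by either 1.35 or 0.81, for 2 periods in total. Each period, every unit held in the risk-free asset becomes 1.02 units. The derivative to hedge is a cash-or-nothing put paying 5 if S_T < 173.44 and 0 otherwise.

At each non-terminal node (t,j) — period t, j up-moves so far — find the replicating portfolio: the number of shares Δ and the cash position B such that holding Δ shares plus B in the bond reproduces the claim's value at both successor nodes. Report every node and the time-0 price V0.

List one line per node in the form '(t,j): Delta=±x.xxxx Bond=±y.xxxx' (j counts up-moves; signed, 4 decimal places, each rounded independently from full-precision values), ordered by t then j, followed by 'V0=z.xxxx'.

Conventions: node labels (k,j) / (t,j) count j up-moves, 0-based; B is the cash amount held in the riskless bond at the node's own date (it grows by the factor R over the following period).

(0,0): Delta=-0.0307 Bond=7.6093
(1,0): Delta=0.0000 Bond=4.9020
(1,1): Delta=-0.0596 Bond=12.2549
V0=4.0790

No-arbitrage ⇒ martingale measure with p* = (R−d)/(u−d) = 0.3889.
Expiry values: V(2,0)=5.0000, V(2,1)=5.0000, V(2,2)=0.0000
Node (1,0) S=93.1500: V=(p*·5.0000+(1−p*)·5.0000)/1.02=4.9020; Δ=(5.0000−5.0000)/(125.7525−75.4515)=0.0000; B=V−Δ·S=4.9020
Node (1,1) S=155.2500: V=(p*·0.0000+(1−p*)·5.0000)/1.02=2.9956; Δ=(0.0000−5.0000)/(209.5875−125.7525)=-0.0596; B=V−Δ·S=12.2549
Node (0,0) S=115.0000: V=(p*·2.9956+(1−p*)·4.9020)/1.02=4.0790; Δ=(2.9956−4.9020)/(155.2500−93.1500)=-0.0307; B=V−Δ·S=7.6093
Sanity check at the root: Δ(0,0)·S0 + B(0,0) reproduces V0 = 4.0790.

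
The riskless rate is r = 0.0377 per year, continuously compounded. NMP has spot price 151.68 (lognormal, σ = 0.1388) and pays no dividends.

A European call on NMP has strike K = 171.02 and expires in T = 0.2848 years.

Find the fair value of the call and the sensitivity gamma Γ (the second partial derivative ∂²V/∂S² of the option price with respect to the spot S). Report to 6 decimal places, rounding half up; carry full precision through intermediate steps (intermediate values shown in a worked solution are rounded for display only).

σ√T = 0.1388·√0.2848 = 0.074073
d₁ = (ln(S/K) + (r+σ²/2)T) / (σ√T) = (ln(151.68/171.02) + (0.0377+0.1388²/2)·0.2848) / 0.074073 = (-0.120007 + 0.013480) / 0.074073 = -1.438138
d₂ = d₁ − σ√T = -1.438138 − 0.074073 = -1.512211
e^{−rT} = 0.989320
N(d₁) = 0.075197,  N(d₂) = 0.065240
Call price V = S·N(d₁) − K·e^{−rT}·N(d₂) = 11.405940 − 11.038198 = 0.367742
φ(d₁) = (1/√(2π))·e^{−d₁²/2} = 0.141839
Γ = φ(d₁) / (S·σ·√T) = 0.012624

price = 0.367742
Γ = 0.012624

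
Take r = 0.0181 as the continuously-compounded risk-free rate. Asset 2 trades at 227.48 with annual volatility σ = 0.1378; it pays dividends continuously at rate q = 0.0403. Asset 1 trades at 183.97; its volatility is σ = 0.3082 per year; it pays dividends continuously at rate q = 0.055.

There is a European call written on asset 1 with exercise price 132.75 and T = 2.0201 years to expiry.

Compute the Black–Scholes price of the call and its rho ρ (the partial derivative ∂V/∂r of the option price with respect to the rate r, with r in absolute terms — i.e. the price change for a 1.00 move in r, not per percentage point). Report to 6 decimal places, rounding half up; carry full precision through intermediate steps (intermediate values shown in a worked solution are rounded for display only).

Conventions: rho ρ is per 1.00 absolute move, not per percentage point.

price = 47.671403
ρ = 165.200635

σ√T = 0.3082·√2.0201 = 0.438045
d₁ = (ln(S/K) + (r−q+σ²/2)T) / (σ√T) = (ln(183.97/132.75) + (0.0181−0.055+0.3082²/2)·2.0201) / 0.438045 = (0.326305 + 0.021400) / 0.438045 = 0.793765
d₂ = d₁ − σ√T = 0.793765 − 0.438045 = 0.355720
e^{−rT} = 0.964097
e^{−qT} = 0.894844
N(d₁) = 0.786334,  N(d₂) = 0.638975
Call price V = S·e^{−qT}·N(d₁) − K·e^{−rT}·N(d₂) = 129.449847 − 81.778444 = 47.671403
ρ = K·T·e^{−rT}·N(d₂) = 165.200635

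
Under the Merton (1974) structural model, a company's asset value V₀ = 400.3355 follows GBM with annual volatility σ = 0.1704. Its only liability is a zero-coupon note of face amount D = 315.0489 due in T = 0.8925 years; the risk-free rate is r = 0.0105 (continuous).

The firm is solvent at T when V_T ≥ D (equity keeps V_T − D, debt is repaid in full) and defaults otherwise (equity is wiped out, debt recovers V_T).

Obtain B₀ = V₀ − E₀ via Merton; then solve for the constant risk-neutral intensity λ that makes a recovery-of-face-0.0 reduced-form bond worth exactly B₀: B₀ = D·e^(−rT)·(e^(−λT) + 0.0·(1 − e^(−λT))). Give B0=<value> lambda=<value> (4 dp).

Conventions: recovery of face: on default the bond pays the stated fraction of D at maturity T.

B0=310.6149 lambda=0.0054

Equity is a call on the firm's assets struck at D = 315.0489:
d₁ = [ln(V₀/D) + (r + σ²/2)T] / (σ√T)
   = [ln(400.3355/315.0489) + (0.0105 + 0.5·0.1704²)·0.8925] / (0.1704·√0.8925)
   = [0.239575 + 0.022329] / 0.160981 = 1.626927
d₂ = d₁ − σ√T = 1.626927 − 0.160981 = 1.465946
N(d₁) = 0.948124,  N(d₂) = 0.928668,  e^(−rT) = 0.990673
E₀ = V₀·N(d₁) − D·e^(−rT)·N(d₂)
   = 400.3355·0.948124 − 315.0489·0.990673·0.928668 = 89.720567
B₀ = V₀ − E₀ = 400.3355 − 89.720567 = 310.614933
e^(−λT) = (B₀·e^(rT)/D − 0)/(1 − 0) = (310.6149·1.009415/315.0489 − 0)/1 = 0.99520878
λ = −ln(0.99520878)/0.8925 = 0.005381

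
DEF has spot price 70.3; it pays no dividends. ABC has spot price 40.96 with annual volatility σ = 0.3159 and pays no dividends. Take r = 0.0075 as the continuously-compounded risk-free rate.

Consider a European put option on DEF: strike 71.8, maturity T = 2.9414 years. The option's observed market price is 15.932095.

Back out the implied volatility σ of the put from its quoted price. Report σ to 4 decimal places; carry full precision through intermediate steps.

sigma = 0.3367

At σ = 0.3367 the Black–Scholes value reproduces the quote:
σ√T = 0.3367·√2.9414 = 0.577458
d₁ = (ln(S/K) + (r+σ²/2)T) / (σ√T) = (ln(70.3/71.8) + (0.0075+0.3367²/2)·2.9414) / 0.577458 = (-0.021113 + 0.188789) / 0.577458 = 0.290370
d₂ = d₁ − σ√T = 0.290370 − 0.577458 = -0.287087
e^{−rT} = 0.978181
N(−d₁) = 0.385767,  N(−d₂) = 0.612977
V = K·e^{−rT}·N(−d₂) − S·N(−d₁) = 43.051481 − 27.119386 = 15.932095 (the quoted price), and the Black–Scholes price is strictly increasing in σ, so σ is unique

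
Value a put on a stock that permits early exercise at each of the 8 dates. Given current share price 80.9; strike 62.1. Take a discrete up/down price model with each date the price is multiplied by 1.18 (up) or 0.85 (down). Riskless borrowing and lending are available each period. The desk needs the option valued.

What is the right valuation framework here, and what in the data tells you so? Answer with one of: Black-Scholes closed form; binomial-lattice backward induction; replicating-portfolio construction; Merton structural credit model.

framework: binomial-lattice backward induction

Key observation: the defining feature is the embedded early-exercise option across 8 discrete dates on the spot-80.9 tree; pricing the strike-62.1 put means working backward with an exercise test at every node.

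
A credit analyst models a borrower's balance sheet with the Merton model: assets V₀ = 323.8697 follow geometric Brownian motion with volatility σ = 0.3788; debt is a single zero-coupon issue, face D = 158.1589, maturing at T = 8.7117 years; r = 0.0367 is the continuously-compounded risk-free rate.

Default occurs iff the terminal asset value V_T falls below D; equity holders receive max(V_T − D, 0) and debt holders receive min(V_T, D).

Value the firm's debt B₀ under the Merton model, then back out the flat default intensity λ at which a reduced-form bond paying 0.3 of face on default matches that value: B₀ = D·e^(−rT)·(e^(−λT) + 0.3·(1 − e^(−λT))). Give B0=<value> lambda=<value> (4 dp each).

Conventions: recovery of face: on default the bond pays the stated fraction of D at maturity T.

B0=96.1601 lambda=0.0304

Work the structural quantities from V₀ = 323.8697 against face 158.1589:
d₁ = [ln(V₀/D) + (r + σ²/2)T] / (σ√T)
   = [ln(323.8697/158.1589) + (0.0367 + 0.5·0.3788²)·8.7117] / (0.3788·√8.7117)
   = [0.716741 + 0.944738] / 1.118051 = 1.486050
d₂ = d₁ − σ√T = 1.486050 − 1.118051 = 0.367999
N(d₁) = 0.931367,  N(d₂) = 0.643563,  e^(−rT) = 0.726353
E₀ = V₀·N(d₁) − D·e^(−rT)·N(d₂)
   = 323.8697·0.931367 − 158.1589·0.726353·0.643563 = 227.709566
B₀ = V₀ − E₀ = 323.8697 − 227.709566 = 96.160134
e^(−λT) = (B₀·e^(rT)/D − 0.3)/(1 − 0.3) = (96.1601·1.376741/158.1589 − 0.3)/0.7 = 0.76722044
λ = −ln(0.76722044)/8.7117 = 0.030417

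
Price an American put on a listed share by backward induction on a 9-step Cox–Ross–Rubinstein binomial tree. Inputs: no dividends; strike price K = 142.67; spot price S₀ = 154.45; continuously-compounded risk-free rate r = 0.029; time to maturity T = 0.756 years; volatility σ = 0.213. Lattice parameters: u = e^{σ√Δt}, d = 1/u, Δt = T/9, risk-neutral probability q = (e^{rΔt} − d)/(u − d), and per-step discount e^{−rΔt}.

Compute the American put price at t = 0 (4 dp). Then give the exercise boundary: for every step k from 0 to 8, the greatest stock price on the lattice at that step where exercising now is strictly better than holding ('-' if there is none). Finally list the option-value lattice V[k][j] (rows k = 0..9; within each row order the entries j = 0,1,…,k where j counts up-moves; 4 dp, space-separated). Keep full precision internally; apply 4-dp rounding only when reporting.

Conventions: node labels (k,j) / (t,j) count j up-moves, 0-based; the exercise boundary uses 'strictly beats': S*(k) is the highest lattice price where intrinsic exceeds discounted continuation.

price = 5.0570
boundary = - - - - - 113.4321 120.6553 113.4321 120.6553
tree:
5.0570
7.6622 2.5208
11.2965 4.1271 0.9542
16.1305 6.5999 1.7166 0.2095
22.1889 10.2538 3.0404 0.4237 0.0000
29.2379 15.3677 5.2769 0.8568 0.0000 0.0000
36.0287 22.0147 8.9087 1.7328 0.0000 0.0000 0.0000
42.4129 29.2379 14.4511 3.5042 0.0000 0.0000 0.0000 0.0000
48.4150 36.0287 22.0147 7.0867 0.0000 0.0000 0.0000 0.0000 0.0000
54.0577 42.4129 29.2379 14.3316 0.0000 0.0000 0.0000 0.0000 0.0000 0.0000

Δt=0.08400  u=1.06368  d=0.94013  q=0.50431  discount=0.99757
step 9 (expiry): payoffs max(K−S,0) = 54.0577 42.4129 29.2379 14.3316 0.0000 0.0000 0.0000 0.0000 0.0000 0.0000
step 8: (k=8,j=0): S=94.2550, K−S=48.4150, hold=48.0678 ⇒ V=48.4150 exercise | (k=8,j=1): S=106.6413, K−S=36.0287, hold=35.6816 ⇒ V=36.0287 exercise | (k=8,j=2): S=120.6553, K−S=22.0147, hold=21.6676 ⇒ V=22.0147 exercise | (k=8,j=3): S=136.5108, K−S=6.1592, hold=7.0867 ⇒ V=7.0867 continue | (k=8,j=4): S=154.4500, K−S=0.0000, hold=0.0000 ⇒ V=0.0000 continue | (k=8,j=5): S=174.7466, K−S=0.0000, hold=0.0000 ⇒ V=0.0000 continue | (k=8,j=6): S=197.7104, K−S=0.0000, hold=0.0000 ⇒ V=0.0000 continue | (k=8,j=7): S=223.6920, K−S=0.0000, hold=0.0000 ⇒ V=0.0000 continue | (k=8,j=8): S=253.0878, K−S=0.0000, hold=0.0000 ⇒ V=0.0000 continue  boundary S*=120.6553
step 7: (k=7,j=0): S=100.2571, K−S=42.4129, hold=42.0658 ⇒ V=42.4129 exercise | (k=7,j=1): S=113.4321, K−S=29.2379, hold=28.8908 ⇒ V=29.2379 exercise | (k=7,j=2): S=128.3384, K−S=14.3316, hold=14.4511 ⇒ V=14.4511 continue | (k=7,j=3): S=145.2036, K−S=0.0000, hold=3.5042 ⇒ V=3.5042 continue | (k=7,j=4): S=164.2852, K−S=0.0000, hold=0.0000 ⇒ V=0.0000 continue | (k=7,j=5): S=185.8742, K−S=0.0000, hold=0.0000 ⇒ V=0.0000 continue | (k=7,j=6): S=210.3003, K−S=0.0000, hold=0.0000 ⇒ V=0.0000 continue | (k=7,j=7): S=237.9364, K−S=0.0000, hold=0.0000 ⇒ V=0.0000 continue  boundary S*=113.4321
step 6: (k=6,j=0): S=106.6413, K−S=36.0287, hold=35.6816 ⇒ V=36.0287 exercise | (k=6,j=1): S=120.6553, K−S=22.0147, hold=21.7277 ⇒ V=22.0147 exercise | (k=6,j=2): S=136.5108, K−S=6.1592, hold=8.9087 ⇒ V=8.9087 continue | (k=6,j=3): S=154.4500, K−S=0.0000, hold=1.7328 ⇒ V=1.7328 continue | (k=6,j=4): S=174.7466, K−S=0.0000, hold=0.0000 ⇒ V=0.0000 continue | (k=6,j=5): S=197.7104, K−S=0.0000, hold=0.0000 ⇒ V=0.0000 continue | (k=6,j=6): S=223.6920, K−S=0.0000, hold=0.0000 ⇒ V=0.0000 continue  boundary S*=120.6553
step 5: (k=5,j=0): S=113.4321, K−S=29.2379, hold=28.8908 ⇒ V=29.2379 exercise | (k=5,j=1): S=128.3384, K−S=14.3316, hold=15.3677 ⇒ V=15.3677 continue | (k=5,j=2): S=145.2036, K−S=0.0000, hold=5.2769 ⇒ V=5.2769 continue | (k=5,j=3): S=164.2852, K−S=0.0000, hold=0.8568 ⇒ V=0.8568 continue | (k=5,j=4): S=185.8742, K−S=0.0000, hold=0.0000 ⇒ V=0.0000 continue | (k=5,j=5): S=210.3003, K−S=0.0000, hold=0.0000 ⇒ V=0.0000 continue  boundary S*=113.4321
step 4: (k=4,j=0): S=120.6553, K−S=22.0147, hold=22.1889 ⇒ V=22.1889 continue | (k=4,j=1): S=136.5108, K−S=6.1592, hold=10.2538 ⇒ V=10.2538 continue | (k=4,j=2): S=154.4500, K−S=0.0000, hold=3.0404 ⇒ V=3.0404 continue | (k=4,j=3): S=174.7466, K−S=0.0000, hold=0.4237 ⇒ V=0.4237 continue | (k=4,j=4): S=197.7104, K−S=0.0000, hold=0.0000 ⇒ V=0.0000 continue  boundary S*=-
step 3: (k=3,j=0): S=128.3384, K−S=14.3316, hold=16.1305 ⇒ V=16.1305 continue | (k=3,j=1): S=145.2036, K−S=0.0000, hold=6.5999 ⇒ V=6.5999 continue | (k=3,j=2): S=164.2852, K−S=0.0000, hold=1.7166 ⇒ V=1.7166 continue | (k=3,j=3): S=185.8742, K−S=0.0000, hold=0.2095 ⇒ V=0.2095 continue  boundary S*=-
step 2: (k=2,j=0): S=136.5108, K−S=6.1592, hold=11.2965 ⇒ V=11.2965 continue | (k=2,j=1): S=154.4500, K−S=0.0000, hold=4.1271 ⇒ V=4.1271 continue | (k=2,j=2): S=174.7466, K−S=0.0000, hold=0.9542 ⇒ V=0.9542 continue  boundary S*=-
step 1: (k=1,j=0): S=145.2036, K−S=0.0000, hold=7.6622 ⇒ V=7.6622 continue | (k=1,j=1): S=164.2852, K−S=0.0000, hold=2.5208 ⇒ V=2.5208 continue  boundary S*=-
step 0: (k=0,j=0): S=154.4500, K−S=0.0000, hold=5.0570 ⇒ V=5.0570 continue  boundary S*=-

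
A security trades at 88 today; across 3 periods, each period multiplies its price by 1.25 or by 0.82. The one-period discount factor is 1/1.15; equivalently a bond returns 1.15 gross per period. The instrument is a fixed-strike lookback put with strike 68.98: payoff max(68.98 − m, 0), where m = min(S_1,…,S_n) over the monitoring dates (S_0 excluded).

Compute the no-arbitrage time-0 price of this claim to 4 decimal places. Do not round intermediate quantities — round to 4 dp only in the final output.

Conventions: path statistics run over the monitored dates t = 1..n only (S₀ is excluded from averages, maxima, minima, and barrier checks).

price = 0.4369

Under the martingale measure an up-move has probability p* = 0.7674; value the claim as the probability-weighted average of per-path payoffs, discounted 3 periods at R = 1.15.
Enumerate all 2^3 = 8 price paths (U = up ×1.25, D = down ×0.82); each path with k up-moves has probability p*^k·(1−p*)^(3−k).
DDD: m=48.5204, payoff=20.4596, prob=0.012578
UDD: m=73.9640, payoff=0.0000, prob=0.041506
DUD: m=72.1600, payoff=0.0000, prob=0.041506
UUD: m=110.0000, payoff=0.0000, prob=0.136969
DDU: m=59.1712, payoff=9.8088, prob=0.041506
UDU: m=90.2000, payoff=0.0000, prob=0.136969
DUU: m=72.1600, payoff=0.0000, prob=0.136969
UUU: m=110.0000, payoff=0.0000, prob=0.451998
Price = Σ prob·payoff / R^3 = 0.664453 / 1.520875 = 0.4369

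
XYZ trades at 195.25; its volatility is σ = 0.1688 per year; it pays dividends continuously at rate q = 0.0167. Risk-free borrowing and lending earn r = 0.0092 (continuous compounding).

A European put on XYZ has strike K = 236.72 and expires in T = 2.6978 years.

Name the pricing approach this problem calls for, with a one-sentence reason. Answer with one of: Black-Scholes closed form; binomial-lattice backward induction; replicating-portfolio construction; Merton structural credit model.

framework: Black-Scholes closed form

Key observation: everything needed for the exact continuous-time valuation of the European put on XYZ (strike 236.72) is given, and no feature rules the closed form out.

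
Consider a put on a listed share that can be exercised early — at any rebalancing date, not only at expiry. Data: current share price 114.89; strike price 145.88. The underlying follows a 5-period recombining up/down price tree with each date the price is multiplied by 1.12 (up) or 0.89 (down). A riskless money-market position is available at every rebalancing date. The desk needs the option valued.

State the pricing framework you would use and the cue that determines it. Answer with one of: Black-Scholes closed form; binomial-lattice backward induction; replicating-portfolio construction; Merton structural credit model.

Key observation: early exercise of the strike-145.88 put must be checked at each of the 5 dates (spot 114.89), which forces a node-by-node comparison of intrinsic and continuation value backward from expiry.

framework: binomial-lattice backward induction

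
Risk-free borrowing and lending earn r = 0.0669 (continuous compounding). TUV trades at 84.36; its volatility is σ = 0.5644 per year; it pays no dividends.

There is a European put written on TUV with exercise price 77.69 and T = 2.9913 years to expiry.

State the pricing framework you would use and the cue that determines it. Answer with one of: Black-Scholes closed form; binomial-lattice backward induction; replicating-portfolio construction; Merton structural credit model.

Key observation: everything needed for the exact continuous-time valuation of the European put on TUV (strike 77.69) is given, and no feature rules the closed form out.

framework: Black-Scholes closed form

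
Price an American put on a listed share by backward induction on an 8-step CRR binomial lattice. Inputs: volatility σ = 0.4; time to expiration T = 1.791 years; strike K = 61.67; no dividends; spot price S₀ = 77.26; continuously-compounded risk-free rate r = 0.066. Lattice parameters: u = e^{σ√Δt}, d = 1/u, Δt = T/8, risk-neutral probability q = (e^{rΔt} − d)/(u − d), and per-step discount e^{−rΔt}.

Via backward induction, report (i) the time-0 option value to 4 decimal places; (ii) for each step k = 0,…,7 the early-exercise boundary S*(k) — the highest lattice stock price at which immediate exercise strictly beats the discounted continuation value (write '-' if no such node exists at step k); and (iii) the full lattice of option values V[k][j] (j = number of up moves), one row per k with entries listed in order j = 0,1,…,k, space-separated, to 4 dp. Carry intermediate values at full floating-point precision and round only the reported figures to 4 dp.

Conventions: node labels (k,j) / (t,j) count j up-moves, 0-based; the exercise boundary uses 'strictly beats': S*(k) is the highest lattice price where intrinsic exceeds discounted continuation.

price = 6.0637
boundary = - - - - 36.2388 29.9901 36.2388 43.7894
tree:
6.0637
9.0789 3.1330
13.2287 5.0675 1.2297
18.6766 8.0021 2.1897 0.2754
25.4312 12.2651 3.8413 0.5501 0.0000
31.6799 18.1005 6.6090 1.0988 0.0000 0.0000
36.8511 25.4312 11.0765 2.1947 0.0000 0.0000 0.0000
41.1306 31.6799 17.8806 4.3839 0.0000 0.0000 0.0000 0.0000
44.6722 36.8511 25.4312 8.7568 0.0000 0.0000 0.0000 0.0000 0.0000

Δt=0.22387, u=1.20836, d=0.82757, q=0.49192, disc=e^(-rΔt)=0.98533
k=8 terminal: V=max(K-S,0) → 44.6722 36.8511 25.4312 8.7568 0.0000 0.0000 0.0000 0.0000 0.0000
k=7: j=0 S=20.5394 intr=41.1306 cont=40.2261 V=41.1306[EX]; j=1 S=29.9901 intr=31.6799 cont=30.7754 V=31.6799[EX]; j=2 S=43.7894 intr=17.8806 cont=16.9761 V=17.8806[EX]; j=3 S=63.9380 intr=0.0000 cont=4.3839 V=4.3839[hold]; j=4 S=93.3577 intr=0.0000 cont=0.0000 V=0.0000[hold]; j=5 S=136.3141 intr=0.0000 cont=0.0000 V=0.0000[hold]; j=6 S=199.0359 intr=0.0000 cont=0.0000 V=0.0000[hold]; j=7 S=290.6176 intr=0.0000 cont=0.0000 V=0.0000[hold]  S*(7)=43.7894
k=6: j=0 S=24.8189 intr=36.8511 cont=35.9466 V=36.8511[EX]; j=1 S=36.2388 intr=25.4312 cont=24.5267 V=25.4312[EX]; j=2 S=52.9132 intr=8.7568 cont=11.0765 V=11.0765[hold]; j=3 S=77.2600 intr=0.0000 cont=2.1947 V=2.1947[hold]; j=4 S=112.8094 intr=0.0000 cont=0.0000 V=0.0000[hold]; j=5 S=164.7161 intr=0.0000 cont=0.0000 V=0.0000[hold]; j=6 S=240.5064 intr=0.0000 cont=0.0000 V=0.0000[hold]  S*(6)=36.2388
k=5: j=0 S=29.9901 intr=31.6799 cont=30.7754 V=31.6799[EX]; j=1 S=43.7894 intr=17.8806 cont=18.1005 V=18.1005[hold]; j=2 S=63.9380 intr=0.0000 cont=6.6090 V=6.6090[hold]; j=3 S=93.3577 intr=0.0000 cont=1.0988 V=1.0988[hold]; j=4 S=136.3141 intr=0.0000 cont=0.0000 V=0.0000[hold]; j=5 S=199.0359 intr=0.0000 cont=0.0000 V=0.0000[hold]  S*(5)=29.9901
k=4: j=0 S=36.2388 intr=25.4312 cont=24.6333 V=25.4312[EX]; j=1 S=52.9132 intr=8.7568 cont=12.2651 V=12.2651[hold]; j=2 S=77.2600 intr=0.0000 cont=3.8413 V=3.8413[hold]; j=3 S=112.8094 intr=0.0000 cont=0.5501 V=0.5501[hold]; j=4 S=164.7161 intr=0.0000 cont=0.0000 V=0.0000[hold]  S*(4)=36.2388
k=3: j=0 S=43.7894 intr=17.8806 cont=18.6766 V=18.6766[hold]; j=1 S=63.9380 intr=0.0000 cont=8.0021 V=8.0021[hold]; j=2 S=93.3577 intr=0.0000 cont=2.1897 V=2.1897[hold]; j=3 S=136.3141 intr=0.0000 cont=0.2754 V=0.2754[hold]  S*(3)=-
k=2: j=0 S=52.9132 intr=8.7568 cont=13.2287 V=13.2287[hold]; j=1 S=77.2600 intr=0.0000 cont=5.0675 V=5.0675[hold]; j=2 S=112.8094 intr=0.0000 cont=1.2297 V=1.2297[hold]  S*(2)=-
k=1: j=0 S=63.9380 intr=0.0000 cont=9.0789 V=9.0789[hold]; j=1 S=93.3577 intr=0.0000 cont=3.1330 V=3.1330[hold]  S*(1)=-
k=0: j=0 S=77.2600 intr=0.0000 cont=6.0637 V=6.0637[hold]  S*(0)=-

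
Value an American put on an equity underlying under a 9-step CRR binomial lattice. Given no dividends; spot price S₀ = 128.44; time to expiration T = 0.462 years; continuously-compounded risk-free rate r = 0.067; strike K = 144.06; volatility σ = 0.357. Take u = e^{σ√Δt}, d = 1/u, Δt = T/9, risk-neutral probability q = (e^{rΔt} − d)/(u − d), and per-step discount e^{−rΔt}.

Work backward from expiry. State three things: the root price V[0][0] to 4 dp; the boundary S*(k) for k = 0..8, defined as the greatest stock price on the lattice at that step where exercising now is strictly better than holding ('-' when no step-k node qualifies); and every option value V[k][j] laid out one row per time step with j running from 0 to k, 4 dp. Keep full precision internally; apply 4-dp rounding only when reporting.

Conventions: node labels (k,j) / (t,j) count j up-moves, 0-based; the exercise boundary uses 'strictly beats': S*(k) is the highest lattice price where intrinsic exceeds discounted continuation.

Δt=0.05133, u=1.08425, d=0.92230, q=0.50106, disc=e^(-rΔt)=0.99657
k=9 terminal: V=max(K-S,0) → 82.0375 71.1470 58.3442 43.2934 25.5998 4.7994 0.0000 0.0000 0.0000 0.0000
k=8: j=0 S=67.2476 intr=76.8124 cont=76.3177 V=76.8124[EX]; j=1 S=79.0556 intr=65.0044 cont=64.5097 V=65.0044[EX]; j=2 S=92.9370 intr=51.1230 cont=50.6284 V=51.1230[EX]; j=3 S=109.2558 intr=34.8042 cont=34.3096 V=34.8042[EX]; j=4 S=128.4400 intr=15.6200 cont=15.1254 V=15.6200[EX]; j=5 S=150.9928 intr=0.0000 cont=2.3864 V=2.3864[hold]; j=6 S=177.5055 intr=0.0000 cont=0.0000 V=0.0000[hold]; j=7 S=208.6737 intr=0.0000 cont=0.0000 V=0.0000[hold]; j=8 S=245.3147 intr=0.0000 cont=0.0000 V=0.0000[hold]  S*(8)=128.4400
k=7: j=0 S=72.9130 intr=71.1470 cont=70.6524 V=71.1470[EX]; j=1 S=85.7158 intr=58.3442 cont=57.8496 V=58.3442[EX]; j=2 S=100.7666 intr=43.2934 cont=42.7988 V=43.2934[EX]; j=3 S=118.4602 intr=25.5998 cont=25.1052 V=25.5998[EX]; j=4 S=139.2606 intr=4.7994 cont=8.9582 V=8.9582[hold]; j=5 S=163.7133 intr=0.0000 cont=1.1866 V=1.1866[hold]; j=6 S=192.4597 intr=0.0000 cont=0.0000 V=0.0000[hold]; j=7 S=226.2537 intr=0.0000 cont=0.0000 V=0.0000[hold]  S*(7)=118.4602
k=6: j=0 S=79.0556 intr=65.0044 cont=64.5097 V=65.0044[EX]; j=1 S=92.9370 intr=51.1230 cont=50.6284 V=51.1230[EX]; j=2 S=109.2558 intr=34.8042 cont=34.3096 V=34.8042[EX]; j=3 S=128.4400 intr=15.6200 cont=17.2021 V=17.2021[hold]; j=4 S=150.9928 intr=0.0000 cont=5.0468 V=5.0468[hold]; j=5 S=177.5055 intr=0.0000 cont=0.5900 V=0.5900[hold]; j=6 S=208.6737 intr=0.0000 cont=0.0000 V=0.0000[hold]  S*(6)=109.2558
k=5: j=0 S=85.7158 intr=58.3442 cont=57.8496 V=58.3442[EX]; j=1 S=100.7666 intr=43.2934 cont=42.7988 V=43.2934[EX]; j=2 S=118.4602 intr=25.5998 cont=25.8952 V=25.8952[hold]; j=3 S=139.2606 intr=4.7994 cont=11.0733 V=11.0733[hold]; j=4 S=163.7133 intr=0.0000 cont=2.8040 V=2.8040[hold]; j=5 S=192.4597 intr=0.0000 cont=0.2934 V=0.2934[hold]  S*(5)=100.7666
k=4: j=0 S=92.9370 intr=51.1230 cont=50.6284 V=51.1230[EX]; j=1 S=109.2558 intr=34.8042 cont=34.4571 V=34.8042[EX]; j=2 S=128.4400 intr=15.6200 cont=18.4051 V=18.4051[hold]; j=3 S=150.9928 intr=0.0000 cont=6.9061 V=6.9061[hold]; j=4 S=177.5055 intr=0.0000 cont=1.5407 V=1.5407[hold]  S*(4)=109.2558
k=3: j=0 S=100.7666 intr=43.2934 cont=42.7988 V=43.2934[EX]; j=1 S=118.4602 intr=25.5998 cont=26.4959 V=26.4959[hold]; j=2 S=139.2606 intr=4.7994 cont=12.5999 V=12.5999[hold]; j=3 S=163.7133 intr=0.0000 cont=4.2032 V=4.2032[hold]  S*(3)=100.7666
k=2: j=0 S=109.2558 intr=34.8042 cont=34.7570 V=34.8042[EX]; j=1 S=128.4400 intr=15.6200 cont=19.4661 V=19.4661[hold]; j=2 S=150.9928 intr=0.0000 cont=8.3638 V=8.3638[hold]  S*(2)=109.2558
k=1: j=0 S=118.4602 intr=25.5998 cont=27.0257 V=27.0257[hold]; j=1 S=139.2606 intr=4.7994 cont=13.8554 V=13.8554[hold]  S*(1)=-
k=0: j=0 S=128.4400 intr=15.6200 cont=20.3564 V=20.3564[hold]  S*(0)=-

price = 20.3564
boundary = - - 109.2558 100.7666 109.2558 100.7666 109.2558 118.4602 128.4400
tree:
20.3564
27.0257 13.8554
34.8042 19.4661 8.3638
43.2934 26.4959 12.5999 4.2032
51.1230 34.8042 18.4051 6.9061 1.5407
58.3442 43.2934 25.8952 11.0733 2.8040 0.2934
65.0044 51.1230 34.8042 17.2021 5.0468 0.5900 0.0000
71.1470 58.3442 43.2934 25.5998 8.9582 1.1866 0.0000 0.0000
76.8124 65.0044 51.1230 34.8042 15.6200 2.3864 0.0000 0.0000 0.0000
82.0375 71.1470 58.3442 43.2934 25.5998 4.7994 0.0000 0.0000 0.0000 0.0000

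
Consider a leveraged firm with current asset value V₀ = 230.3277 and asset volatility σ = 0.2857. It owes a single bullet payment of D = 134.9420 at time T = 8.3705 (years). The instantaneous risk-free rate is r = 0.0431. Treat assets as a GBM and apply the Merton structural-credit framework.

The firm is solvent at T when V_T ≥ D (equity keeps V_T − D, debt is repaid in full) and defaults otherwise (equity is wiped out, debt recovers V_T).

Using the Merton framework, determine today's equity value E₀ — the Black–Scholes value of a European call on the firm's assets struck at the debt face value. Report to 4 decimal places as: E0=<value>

With assets at 230.3277 and a single debt payment of 134.9420 at 8.3705 years:
d₁ = [ln(V₀/D) + (r + σ²/2)T] / (σ√T)
   = [ln(230.3277/134.9420) + (0.0431 + 0.5·0.2857²)·8.3705] / (0.2857·√8.3705)
   = [0.534658 + 0.702387] / 0.826582 = 1.496579
d₂ = d₁ − σ√T = 1.496579 − 0.826582 = 0.669997
N(d₁) = 0.932749,  N(d₂) = 0.748570,  e^(−rT) = 0.697140
E₀ = V₀·N(d₁) − D·e^(−rT)·N(d₂)
   = 230.3277·0.932749 − 134.9420·0.697140·0.748570 = 144.417213

E0=144.4172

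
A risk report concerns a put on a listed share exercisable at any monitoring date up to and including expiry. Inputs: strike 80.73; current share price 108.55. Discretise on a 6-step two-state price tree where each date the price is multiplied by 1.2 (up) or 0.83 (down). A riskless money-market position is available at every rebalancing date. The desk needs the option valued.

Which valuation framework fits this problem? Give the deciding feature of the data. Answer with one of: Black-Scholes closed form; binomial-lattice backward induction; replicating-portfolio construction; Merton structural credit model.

Key observation: the defining feature is the embedded early-exercise option across 6 discrete dates on the spot-108.55 tree; pricing the strike-80.73 put means working backward with an exercise test at every node.

framework: binomial-lattice backward induction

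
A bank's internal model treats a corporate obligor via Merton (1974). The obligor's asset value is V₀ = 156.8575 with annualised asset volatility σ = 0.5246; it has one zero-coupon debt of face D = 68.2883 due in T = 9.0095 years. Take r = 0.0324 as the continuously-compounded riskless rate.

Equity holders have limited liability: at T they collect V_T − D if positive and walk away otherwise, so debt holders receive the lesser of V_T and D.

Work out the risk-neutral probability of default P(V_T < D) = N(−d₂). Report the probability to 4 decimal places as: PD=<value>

PD=0.5294

With assets at 156.8575 and a single debt payment of 68.2883 at 9.0095 years:
d₁ = [ln(V₀/D) + (r + σ²/2)T] / (σ√T)
   = [ln(156.8575/68.2883) + (0.0324 + 0.5·0.5246²)·9.0095] / (0.5246·√9.0095)
   = [0.831599 + 1.531638] / 1.574630 = 1.500820
d₂ = d₁ − σ√T = 1.500820 − 1.574630 = -0.073810
risk-neutral PD = N(−d₂) = N(0.073810) = 0.529419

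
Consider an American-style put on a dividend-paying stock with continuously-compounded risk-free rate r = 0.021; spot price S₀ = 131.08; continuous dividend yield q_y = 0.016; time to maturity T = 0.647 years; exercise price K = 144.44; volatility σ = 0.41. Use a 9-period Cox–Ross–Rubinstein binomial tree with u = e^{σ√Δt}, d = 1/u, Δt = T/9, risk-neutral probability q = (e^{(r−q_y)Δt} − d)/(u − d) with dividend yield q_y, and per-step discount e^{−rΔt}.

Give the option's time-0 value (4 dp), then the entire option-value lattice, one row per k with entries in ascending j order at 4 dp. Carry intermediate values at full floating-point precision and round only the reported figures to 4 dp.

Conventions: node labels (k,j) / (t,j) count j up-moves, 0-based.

Δt=0.07189, u=1.11620, d=0.89590, q=0.47418, disc=e^(-rΔt)=0.99849
k=9 terminal: V=max(K-S,0) → 95.7029 83.7183 68.7868 50.1836 27.0058 0.0000 0.0000 0.0000 0.0000 0.0000
k=8: j=0 S=54.4004 intr=90.0396 cont=89.8843 V=90.0396[EX]; j=1 S=67.7775 intr=76.6625 cont=76.5225 V=76.6625[EX]; j=2 S=84.4441 intr=59.9959 cont=59.8751 V=59.9959[EX]; j=3 S=105.2090 intr=39.2310 cont=39.1341 V=39.2310[EX]; j=4 S=131.0800 intr=13.3600 cont=14.1788 V=14.1788[hold]; j=5 S=163.3127 intr=0.0000 cont=0.0000 V=0.0000[hold]; j=6 S=203.4716 intr=0.0000 cont=0.0000 V=0.0000[hold]; j=7 S=253.5055 intr=0.0000 cont=0.0000 V=0.0000[hold]; j=8 S=315.8429 intr=0.0000 cont=0.0000 V=0.0000[hold]
k=7: j=0 S=60.7217 intr=83.7183 cont=83.5703 V=83.7183[EX]; j=1 S=75.6532 intr=68.7868 cont=68.6559 V=68.7868[EX]; j=2 S=94.2564 intr=50.1836 cont=50.0740 V=50.1836[EX]; j=3 S=117.4342 intr=27.0058 cont=27.3106 V=27.3106[hold]; j=4 S=146.3114 intr=0.0000 cont=7.4443 V=7.4443[hold]; j=5 S=182.2896 intr=0.0000 cont=0.0000 V=0.0000[hold]; j=6 S=227.1149 intr=0.0000 cont=0.0000 V=0.0000[hold]; j=7 S=282.9627 intr=0.0000 cont=0.0000 V=0.0000[hold]
k=6: j=0 S=67.7775 intr=76.6625 cont=76.5225 V=76.6625[EX]; j=1 S=84.4441 intr=59.9959 cont=59.8751 V=59.9959[EX]; j=2 S=105.2090 intr=39.2310 cont=39.2784 V=39.2784[hold]; j=3 S=131.0800 intr=13.3600 cont=17.8635 V=17.8635[hold]; j=4 S=163.3127 intr=0.0000 cont=3.9085 V=3.9085[hold]; j=5 S=203.4716 intr=0.0000 cont=0.0000 V=0.0000[hold]; j=6 S=253.5055 intr=0.0000 cont=0.0000 V=0.0000[hold]
k=5: j=0 S=75.6532 intr=68.7868 cont=68.6559 V=68.7868[EX]; j=1 S=94.2564 intr=50.1836 cont=50.0965 V=50.1836[EX]; j=2 S=117.4342 intr=27.0058 cont=29.0800 V=29.0800[hold]; j=3 S=146.3114 intr=0.0000 cont=11.2294 V=11.2294[hold]; j=4 S=182.2896 intr=0.0000 cont=2.0521 V=2.0521[hold]; j=5 S=227.1149 intr=0.0000 cont=0.0000 V=0.0000[hold]
k=4: j=0 S=84.4441 intr=59.9959 cont=59.8751 V=59.9959[EX]; j=1 S=105.2090 intr=39.2310 cont=40.1161 V=40.1161[hold]; j=2 S=131.0800 intr=13.3600 cont=20.5845 V=20.5845[hold]; j=3 S=163.3127 intr=0.0000 cont=6.8673 V=6.8673[hold]; j=4 S=203.4716 intr=0.0000 cont=1.0774 V=1.0774[hold]
k=3: j=0 S=94.2564 intr=50.1836 cont=50.4931 V=50.4931[hold]; j=1 S=117.4342 intr=27.0058 cont=30.8082 V=30.8082[hold]; j=2 S=146.3114 intr=0.0000 cont=14.0589 V=14.0589[hold]; j=3 S=182.2896 intr=0.0000 cont=4.1157 V=4.1157[hold]
k=2: j=0 S=105.2090 intr=39.2310 cont=41.0969 V=41.0969[hold]; j=1 S=131.0800 intr=13.3600 cont=22.8316 V=22.8316[hold]; j=2 S=163.3127 intr=0.0000 cont=9.3300 V=9.3300[hold]
k=1: j=0 S=117.4342 intr=27.0058 cont=32.3869 V=32.3869[hold]; j=1 S=146.3114 intr=0.0000 cont=16.4046 V=16.4046[hold]
k=0: j=0 S=131.0800 intr=13.3600 cont=24.7711 V=24.7711[hold]

price = 24.7711
tree:
24.7711
32.3869 16.4046
41.0969 22.8316 9.3300
50.4931 30.8082 14.0589 4.1157
59.9959 40.1161 20.5845 6.8673 1.0774
68.7868 50.1836 29.0800 11.2294 2.0521 0.0000
76.6625 59.9959 39.2784 17.8635 3.9085 0.0000 0.0000
83.7183 68.7868 50.1836 27.3106 7.4443 0.0000 0.0000 0.0000
90.0396 76.6625 59.9959 39.2310 14.1788 0.0000 0.0000 0.0000 0.0000
95.7029 83.7183 68.7868 50.1836 27.0058 0.0000 0.0000 0.0000 0.0000 0.0000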